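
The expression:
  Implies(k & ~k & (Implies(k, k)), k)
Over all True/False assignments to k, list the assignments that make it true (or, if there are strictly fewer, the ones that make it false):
is always true.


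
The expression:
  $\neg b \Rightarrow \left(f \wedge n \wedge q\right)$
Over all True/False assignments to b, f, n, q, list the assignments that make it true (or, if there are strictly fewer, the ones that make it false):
is false only for:
  b=False, f=False, n=False, q=False;
  b=False, f=False, n=False, q=True;
  b=False, f=False, n=True, q=False;
  b=False, f=False, n=True, q=True;
  b=False, f=True, n=False, q=False;
  b=False, f=True, n=False, q=True;
  b=False, f=True, n=True, q=False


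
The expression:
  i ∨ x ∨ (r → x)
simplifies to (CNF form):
i ∨ x ∨ ¬r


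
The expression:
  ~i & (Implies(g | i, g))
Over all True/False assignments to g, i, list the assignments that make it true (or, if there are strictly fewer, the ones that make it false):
is true only for:
  g=False, i=False;
  g=True, i=False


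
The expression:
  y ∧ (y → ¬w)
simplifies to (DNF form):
y ∧ ¬w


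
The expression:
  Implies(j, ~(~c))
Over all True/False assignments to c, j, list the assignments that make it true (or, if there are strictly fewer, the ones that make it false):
is false only for:
  c=False, j=True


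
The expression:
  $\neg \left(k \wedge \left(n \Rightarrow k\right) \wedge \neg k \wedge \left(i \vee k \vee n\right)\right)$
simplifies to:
$\text{True}$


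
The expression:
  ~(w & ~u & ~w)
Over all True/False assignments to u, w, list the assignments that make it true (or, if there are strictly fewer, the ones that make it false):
is always true.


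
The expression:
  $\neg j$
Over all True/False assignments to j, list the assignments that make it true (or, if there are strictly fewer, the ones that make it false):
is true only for:
  j=False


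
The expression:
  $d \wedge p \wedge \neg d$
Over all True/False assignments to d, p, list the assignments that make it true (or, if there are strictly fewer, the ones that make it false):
is never true.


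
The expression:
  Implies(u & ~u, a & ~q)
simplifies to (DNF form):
True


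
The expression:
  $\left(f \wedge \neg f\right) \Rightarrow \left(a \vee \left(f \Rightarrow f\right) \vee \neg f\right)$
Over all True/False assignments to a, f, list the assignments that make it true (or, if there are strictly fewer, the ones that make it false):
is always true.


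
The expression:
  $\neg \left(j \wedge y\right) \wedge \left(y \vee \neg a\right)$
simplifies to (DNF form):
$\left(y \wedge \neg j\right) \vee \left(\neg a \wedge \neg y\right)$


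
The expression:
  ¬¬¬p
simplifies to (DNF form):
¬p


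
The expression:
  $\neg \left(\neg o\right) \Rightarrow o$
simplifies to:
$\text{True}$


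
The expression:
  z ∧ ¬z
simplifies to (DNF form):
False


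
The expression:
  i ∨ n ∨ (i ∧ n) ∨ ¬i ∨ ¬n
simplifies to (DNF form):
True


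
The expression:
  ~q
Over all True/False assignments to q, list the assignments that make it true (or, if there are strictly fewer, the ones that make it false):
is true only for:
  q=False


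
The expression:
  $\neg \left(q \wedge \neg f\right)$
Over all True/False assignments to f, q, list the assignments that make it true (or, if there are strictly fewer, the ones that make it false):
is false only for:
  f=False, q=True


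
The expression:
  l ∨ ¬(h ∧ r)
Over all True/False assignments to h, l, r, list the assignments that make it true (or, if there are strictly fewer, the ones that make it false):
is false only for:
  h=True, l=False, r=True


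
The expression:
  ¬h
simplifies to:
¬h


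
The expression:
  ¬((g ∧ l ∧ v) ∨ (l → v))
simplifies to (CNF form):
l ∧ ¬v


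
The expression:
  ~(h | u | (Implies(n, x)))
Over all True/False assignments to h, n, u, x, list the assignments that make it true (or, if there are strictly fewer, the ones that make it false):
is true only for:
  h=False, n=True, u=False, x=False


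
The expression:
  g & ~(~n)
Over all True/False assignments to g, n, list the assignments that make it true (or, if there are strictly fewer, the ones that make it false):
is true only for:
  g=True, n=True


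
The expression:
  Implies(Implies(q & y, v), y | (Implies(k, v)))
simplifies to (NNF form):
v | y | ~k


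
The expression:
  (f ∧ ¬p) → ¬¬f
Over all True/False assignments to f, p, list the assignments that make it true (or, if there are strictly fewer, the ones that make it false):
is always true.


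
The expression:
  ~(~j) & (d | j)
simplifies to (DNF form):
j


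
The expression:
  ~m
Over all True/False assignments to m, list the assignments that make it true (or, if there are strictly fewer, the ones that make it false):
is true only for:
  m=False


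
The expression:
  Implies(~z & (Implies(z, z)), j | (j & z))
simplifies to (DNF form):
j | z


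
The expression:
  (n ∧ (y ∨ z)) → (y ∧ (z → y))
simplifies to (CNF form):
y ∨ ¬n ∨ ¬z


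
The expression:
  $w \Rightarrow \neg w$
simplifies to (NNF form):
$\neg w$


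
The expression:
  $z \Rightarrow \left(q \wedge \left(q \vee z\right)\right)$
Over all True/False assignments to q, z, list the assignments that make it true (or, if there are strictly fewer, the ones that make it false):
is false only for:
  q=False, z=True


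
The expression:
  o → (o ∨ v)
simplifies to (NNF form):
True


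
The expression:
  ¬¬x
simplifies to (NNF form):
x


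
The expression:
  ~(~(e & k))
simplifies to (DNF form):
e & k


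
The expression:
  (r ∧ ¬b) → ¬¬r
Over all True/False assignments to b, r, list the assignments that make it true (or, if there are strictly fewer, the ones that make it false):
is always true.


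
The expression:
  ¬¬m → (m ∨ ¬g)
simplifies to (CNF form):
True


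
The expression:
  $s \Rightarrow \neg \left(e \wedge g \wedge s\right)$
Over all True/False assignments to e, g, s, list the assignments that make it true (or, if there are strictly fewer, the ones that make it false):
is false only for:
  e=True, g=True, s=True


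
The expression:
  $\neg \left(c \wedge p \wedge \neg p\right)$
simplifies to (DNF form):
$\text{True}$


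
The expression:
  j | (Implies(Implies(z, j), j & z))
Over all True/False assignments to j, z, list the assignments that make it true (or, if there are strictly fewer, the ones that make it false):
is false only for:
  j=False, z=False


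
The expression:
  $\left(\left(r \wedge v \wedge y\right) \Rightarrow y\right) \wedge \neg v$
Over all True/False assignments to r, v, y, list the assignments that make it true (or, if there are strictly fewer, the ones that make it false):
is true only for:
  r=False, v=False, y=False;
  r=False, v=False, y=True;
  r=True, v=False, y=False;
  r=True, v=False, y=True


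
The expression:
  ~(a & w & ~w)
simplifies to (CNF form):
True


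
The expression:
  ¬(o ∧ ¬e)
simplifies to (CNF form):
e ∨ ¬o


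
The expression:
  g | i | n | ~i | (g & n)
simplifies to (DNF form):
True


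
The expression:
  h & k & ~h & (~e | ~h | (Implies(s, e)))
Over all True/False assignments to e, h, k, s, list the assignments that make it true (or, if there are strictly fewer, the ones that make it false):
is never true.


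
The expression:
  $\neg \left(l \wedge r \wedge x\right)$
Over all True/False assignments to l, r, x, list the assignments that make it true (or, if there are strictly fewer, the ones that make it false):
is false only for:
  l=True, r=True, x=True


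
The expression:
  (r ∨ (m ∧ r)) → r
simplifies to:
True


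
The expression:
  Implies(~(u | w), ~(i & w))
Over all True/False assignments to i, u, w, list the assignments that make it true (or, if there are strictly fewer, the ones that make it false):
is always true.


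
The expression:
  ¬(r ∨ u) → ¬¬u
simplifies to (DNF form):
r ∨ u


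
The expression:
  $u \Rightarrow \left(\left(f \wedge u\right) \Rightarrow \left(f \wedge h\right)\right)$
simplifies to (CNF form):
$h \vee \neg f \vee \neg u$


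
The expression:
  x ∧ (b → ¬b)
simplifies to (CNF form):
x ∧ ¬b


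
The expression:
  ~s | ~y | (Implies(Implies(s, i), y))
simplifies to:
True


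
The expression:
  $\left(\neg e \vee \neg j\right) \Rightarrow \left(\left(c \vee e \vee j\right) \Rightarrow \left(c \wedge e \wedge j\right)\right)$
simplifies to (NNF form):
$\left(e \wedge j\right) \vee \left(\neg c \wedge \neg e \wedge \neg j\right)$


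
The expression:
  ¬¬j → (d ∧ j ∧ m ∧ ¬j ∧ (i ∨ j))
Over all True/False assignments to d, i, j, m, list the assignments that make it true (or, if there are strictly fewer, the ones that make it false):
is true only for:
  d=False, i=False, j=False, m=False;
  d=False, i=False, j=False, m=True;
  d=False, i=True, j=False, m=False;
  d=False, i=True, j=False, m=True;
  d=True, i=False, j=False, m=False;
  d=True, i=False, j=False, m=True;
  d=True, i=True, j=False, m=False;
  d=True, i=True, j=False, m=True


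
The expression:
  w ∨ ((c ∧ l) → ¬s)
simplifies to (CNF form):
w ∨ ¬c ∨ ¬l ∨ ¬s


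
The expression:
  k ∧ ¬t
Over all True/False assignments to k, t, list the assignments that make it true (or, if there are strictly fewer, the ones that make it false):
is true only for:
  k=True, t=False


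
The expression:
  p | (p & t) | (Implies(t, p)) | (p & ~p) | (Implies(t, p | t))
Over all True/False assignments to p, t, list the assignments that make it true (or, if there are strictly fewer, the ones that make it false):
is always true.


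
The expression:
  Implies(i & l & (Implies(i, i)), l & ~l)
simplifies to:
~i | ~l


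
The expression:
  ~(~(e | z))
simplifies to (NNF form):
e | z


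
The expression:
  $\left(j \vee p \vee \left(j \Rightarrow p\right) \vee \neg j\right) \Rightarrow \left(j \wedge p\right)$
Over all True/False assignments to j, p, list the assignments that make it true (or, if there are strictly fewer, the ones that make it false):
is true only for:
  j=True, p=True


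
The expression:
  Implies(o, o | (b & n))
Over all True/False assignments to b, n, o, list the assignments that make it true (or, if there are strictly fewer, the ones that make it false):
is always true.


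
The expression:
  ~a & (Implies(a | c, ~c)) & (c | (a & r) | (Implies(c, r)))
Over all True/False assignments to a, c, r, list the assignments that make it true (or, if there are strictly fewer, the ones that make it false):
is true only for:
  a=False, c=False, r=False;
  a=False, c=False, r=True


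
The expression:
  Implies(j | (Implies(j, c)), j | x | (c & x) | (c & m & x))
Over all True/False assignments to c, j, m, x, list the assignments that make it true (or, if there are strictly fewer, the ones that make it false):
is false only for:
  c=False, j=False, m=False, x=False;
  c=False, j=False, m=True, x=False;
  c=True, j=False, m=False, x=False;
  c=True, j=False, m=True, x=False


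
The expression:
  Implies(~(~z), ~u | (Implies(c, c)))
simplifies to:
True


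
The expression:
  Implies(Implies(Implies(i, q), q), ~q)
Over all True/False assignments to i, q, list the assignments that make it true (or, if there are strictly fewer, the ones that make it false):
is true only for:
  i=False, q=False;
  i=True, q=False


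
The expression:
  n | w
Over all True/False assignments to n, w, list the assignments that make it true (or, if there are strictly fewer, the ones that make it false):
is false only for:
  n=False, w=False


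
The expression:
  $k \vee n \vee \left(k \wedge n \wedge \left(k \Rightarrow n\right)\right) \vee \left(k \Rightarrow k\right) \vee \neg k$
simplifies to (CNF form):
$\text{True}$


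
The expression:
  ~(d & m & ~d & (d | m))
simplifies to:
True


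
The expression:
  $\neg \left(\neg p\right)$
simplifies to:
$p$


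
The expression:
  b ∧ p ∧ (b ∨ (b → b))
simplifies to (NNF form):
b ∧ p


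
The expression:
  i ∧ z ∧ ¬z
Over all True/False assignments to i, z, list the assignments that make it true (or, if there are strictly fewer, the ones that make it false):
is never true.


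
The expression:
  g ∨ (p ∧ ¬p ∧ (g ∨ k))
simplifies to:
g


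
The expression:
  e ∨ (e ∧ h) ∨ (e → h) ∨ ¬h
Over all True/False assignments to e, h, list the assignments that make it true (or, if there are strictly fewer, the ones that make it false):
is always true.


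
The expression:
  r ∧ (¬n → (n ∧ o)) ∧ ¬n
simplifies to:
False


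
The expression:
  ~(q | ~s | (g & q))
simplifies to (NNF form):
s & ~q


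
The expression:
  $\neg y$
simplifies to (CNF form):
$\neg y$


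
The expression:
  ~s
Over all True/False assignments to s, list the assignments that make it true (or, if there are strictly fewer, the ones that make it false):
is true only for:
  s=False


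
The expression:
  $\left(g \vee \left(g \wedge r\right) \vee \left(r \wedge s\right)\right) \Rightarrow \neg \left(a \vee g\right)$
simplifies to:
$\neg g \wedge \left(\neg a \vee \neg r \vee \neg s\right)$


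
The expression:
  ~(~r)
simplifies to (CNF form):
r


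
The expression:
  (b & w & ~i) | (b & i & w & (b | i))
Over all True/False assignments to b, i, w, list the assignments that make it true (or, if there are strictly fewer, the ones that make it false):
is true only for:
  b=True, i=False, w=True;
  b=True, i=True, w=True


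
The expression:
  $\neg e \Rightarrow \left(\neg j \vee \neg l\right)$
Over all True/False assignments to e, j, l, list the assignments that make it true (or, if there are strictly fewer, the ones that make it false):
is false only for:
  e=False, j=True, l=True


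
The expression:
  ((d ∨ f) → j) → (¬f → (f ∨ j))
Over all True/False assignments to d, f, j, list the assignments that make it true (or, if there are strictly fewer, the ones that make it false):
is false only for:
  d=False, f=False, j=False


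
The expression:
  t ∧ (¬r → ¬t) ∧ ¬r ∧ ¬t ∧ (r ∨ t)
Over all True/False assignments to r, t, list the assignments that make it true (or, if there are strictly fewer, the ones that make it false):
is never true.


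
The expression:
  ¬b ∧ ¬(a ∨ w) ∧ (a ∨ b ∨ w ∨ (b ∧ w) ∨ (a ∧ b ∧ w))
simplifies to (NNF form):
False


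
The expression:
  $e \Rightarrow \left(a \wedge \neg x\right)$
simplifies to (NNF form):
$\left(a \wedge \neg x\right) \vee \neg e$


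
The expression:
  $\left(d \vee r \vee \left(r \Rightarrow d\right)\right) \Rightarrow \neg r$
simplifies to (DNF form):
$\neg r$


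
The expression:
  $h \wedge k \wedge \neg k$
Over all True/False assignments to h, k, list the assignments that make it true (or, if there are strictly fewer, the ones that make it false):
is never true.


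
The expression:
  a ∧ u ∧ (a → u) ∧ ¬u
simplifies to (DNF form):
False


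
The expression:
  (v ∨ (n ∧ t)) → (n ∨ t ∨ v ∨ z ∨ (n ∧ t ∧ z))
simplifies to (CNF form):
True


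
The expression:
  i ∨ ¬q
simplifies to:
i ∨ ¬q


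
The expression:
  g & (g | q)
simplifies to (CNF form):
g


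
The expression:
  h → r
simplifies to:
r ∨ ¬h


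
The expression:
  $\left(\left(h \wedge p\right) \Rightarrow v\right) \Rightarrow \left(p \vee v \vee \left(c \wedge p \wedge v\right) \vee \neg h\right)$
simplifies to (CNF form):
$p \vee v \vee \neg h$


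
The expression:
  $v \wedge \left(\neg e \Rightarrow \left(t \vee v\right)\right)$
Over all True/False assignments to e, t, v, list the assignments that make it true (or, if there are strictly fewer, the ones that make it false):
is true only for:
  e=False, t=False, v=True;
  e=False, t=True, v=True;
  e=True, t=False, v=True;
  e=True, t=True, v=True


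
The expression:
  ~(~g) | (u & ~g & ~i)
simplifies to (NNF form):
g | (u & ~i)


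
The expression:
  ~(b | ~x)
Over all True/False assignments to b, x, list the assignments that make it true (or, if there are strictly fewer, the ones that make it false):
is true only for:
  b=False, x=True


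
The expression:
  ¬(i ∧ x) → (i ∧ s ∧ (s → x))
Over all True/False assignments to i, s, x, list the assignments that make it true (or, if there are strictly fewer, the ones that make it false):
is true only for:
  i=True, s=False, x=True;
  i=True, s=True, x=True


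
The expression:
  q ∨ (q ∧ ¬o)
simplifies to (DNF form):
q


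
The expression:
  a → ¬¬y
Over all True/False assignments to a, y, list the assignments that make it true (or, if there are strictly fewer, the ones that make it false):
is false only for:
  a=True, y=False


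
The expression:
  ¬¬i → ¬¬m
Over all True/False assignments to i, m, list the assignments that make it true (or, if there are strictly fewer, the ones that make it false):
is false only for:
  i=True, m=False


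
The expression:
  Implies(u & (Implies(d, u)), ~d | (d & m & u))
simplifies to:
m | ~d | ~u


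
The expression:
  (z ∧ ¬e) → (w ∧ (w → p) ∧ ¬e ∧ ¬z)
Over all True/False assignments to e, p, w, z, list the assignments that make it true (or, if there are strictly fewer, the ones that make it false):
is false only for:
  e=False, p=False, w=False, z=True;
  e=False, p=False, w=True, z=True;
  e=False, p=True, w=False, z=True;
  e=False, p=True, w=True, z=True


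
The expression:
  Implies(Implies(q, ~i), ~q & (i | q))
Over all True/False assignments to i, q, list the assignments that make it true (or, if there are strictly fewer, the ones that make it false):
is true only for:
  i=True, q=False;
  i=True, q=True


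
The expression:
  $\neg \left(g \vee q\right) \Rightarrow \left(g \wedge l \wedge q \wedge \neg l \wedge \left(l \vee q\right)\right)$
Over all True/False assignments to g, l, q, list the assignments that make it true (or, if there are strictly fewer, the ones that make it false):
is false only for:
  g=False, l=False, q=False;
  g=False, l=True, q=False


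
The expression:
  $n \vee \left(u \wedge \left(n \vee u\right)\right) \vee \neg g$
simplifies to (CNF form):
$n \vee u \vee \neg g$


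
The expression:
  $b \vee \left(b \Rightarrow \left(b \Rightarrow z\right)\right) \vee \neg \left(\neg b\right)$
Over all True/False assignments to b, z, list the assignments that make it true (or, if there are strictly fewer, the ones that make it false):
is always true.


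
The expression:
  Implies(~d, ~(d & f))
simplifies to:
True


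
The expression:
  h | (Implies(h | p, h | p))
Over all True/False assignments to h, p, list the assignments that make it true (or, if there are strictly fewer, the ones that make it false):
is always true.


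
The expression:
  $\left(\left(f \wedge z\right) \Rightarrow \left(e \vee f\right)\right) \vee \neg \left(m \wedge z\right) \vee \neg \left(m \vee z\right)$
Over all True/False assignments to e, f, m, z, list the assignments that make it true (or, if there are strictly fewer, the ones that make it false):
is always true.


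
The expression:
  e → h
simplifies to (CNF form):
h ∨ ¬e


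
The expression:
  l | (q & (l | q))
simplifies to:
l | q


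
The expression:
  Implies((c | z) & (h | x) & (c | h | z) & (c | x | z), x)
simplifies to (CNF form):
(x | ~c | ~h) & (x | ~h | ~z)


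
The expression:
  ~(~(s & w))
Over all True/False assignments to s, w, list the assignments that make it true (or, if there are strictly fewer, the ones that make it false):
is true only for:
  s=True, w=True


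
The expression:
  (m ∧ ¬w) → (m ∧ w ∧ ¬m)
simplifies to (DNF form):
w ∨ ¬m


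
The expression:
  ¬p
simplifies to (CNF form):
¬p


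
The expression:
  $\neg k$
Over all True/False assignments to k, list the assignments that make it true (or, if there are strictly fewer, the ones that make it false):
is true only for:
  k=False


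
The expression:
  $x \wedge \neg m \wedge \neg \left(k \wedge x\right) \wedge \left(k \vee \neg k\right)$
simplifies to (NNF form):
$x \wedge \neg k \wedge \neg m$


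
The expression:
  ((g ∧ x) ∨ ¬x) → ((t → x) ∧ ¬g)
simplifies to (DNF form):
(x ∧ ¬g) ∨ (¬g ∧ ¬t)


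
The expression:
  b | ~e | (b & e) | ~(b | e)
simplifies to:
b | ~e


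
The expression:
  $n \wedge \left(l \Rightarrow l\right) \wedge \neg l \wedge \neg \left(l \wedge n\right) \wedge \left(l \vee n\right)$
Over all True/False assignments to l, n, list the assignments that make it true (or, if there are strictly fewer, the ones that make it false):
is true only for:
  l=False, n=True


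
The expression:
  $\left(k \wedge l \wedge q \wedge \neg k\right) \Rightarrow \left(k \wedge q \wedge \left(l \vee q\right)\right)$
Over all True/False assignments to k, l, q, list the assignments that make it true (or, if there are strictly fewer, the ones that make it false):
is always true.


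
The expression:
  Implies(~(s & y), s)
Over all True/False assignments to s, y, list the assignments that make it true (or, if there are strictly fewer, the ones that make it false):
is true only for:
  s=True, y=False;
  s=True, y=True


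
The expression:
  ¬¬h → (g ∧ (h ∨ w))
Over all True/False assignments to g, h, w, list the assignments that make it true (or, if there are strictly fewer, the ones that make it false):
is false only for:
  g=False, h=True, w=False;
  g=False, h=True, w=True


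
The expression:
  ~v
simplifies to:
~v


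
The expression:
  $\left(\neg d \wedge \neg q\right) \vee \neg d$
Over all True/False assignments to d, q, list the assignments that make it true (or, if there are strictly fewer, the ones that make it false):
is true only for:
  d=False, q=False;
  d=False, q=True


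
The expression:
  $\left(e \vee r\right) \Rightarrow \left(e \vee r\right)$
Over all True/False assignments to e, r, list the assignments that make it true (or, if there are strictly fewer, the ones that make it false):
is always true.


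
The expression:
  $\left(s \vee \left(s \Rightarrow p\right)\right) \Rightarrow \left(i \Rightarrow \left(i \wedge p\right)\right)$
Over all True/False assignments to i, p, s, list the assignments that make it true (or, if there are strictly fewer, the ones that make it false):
is false only for:
  i=True, p=False, s=False;
  i=True, p=False, s=True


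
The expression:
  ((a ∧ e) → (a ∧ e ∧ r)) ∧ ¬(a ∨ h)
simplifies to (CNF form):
¬a ∧ ¬h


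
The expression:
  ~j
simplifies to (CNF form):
~j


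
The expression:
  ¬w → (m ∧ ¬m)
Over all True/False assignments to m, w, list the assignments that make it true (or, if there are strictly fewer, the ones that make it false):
is true only for:
  m=False, w=True;
  m=True, w=True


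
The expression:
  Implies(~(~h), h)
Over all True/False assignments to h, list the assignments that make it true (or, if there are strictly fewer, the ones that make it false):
is always true.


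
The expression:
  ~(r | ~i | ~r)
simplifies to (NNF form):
False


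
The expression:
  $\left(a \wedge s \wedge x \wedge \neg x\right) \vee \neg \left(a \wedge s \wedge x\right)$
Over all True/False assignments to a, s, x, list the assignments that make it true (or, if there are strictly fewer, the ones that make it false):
is false only for:
  a=True, s=True, x=True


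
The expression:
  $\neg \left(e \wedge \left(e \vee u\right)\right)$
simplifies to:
$\neg e$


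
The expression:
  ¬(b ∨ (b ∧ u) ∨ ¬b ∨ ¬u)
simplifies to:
False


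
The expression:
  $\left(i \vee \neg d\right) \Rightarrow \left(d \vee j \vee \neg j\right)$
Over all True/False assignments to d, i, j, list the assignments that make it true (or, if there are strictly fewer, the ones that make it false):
is always true.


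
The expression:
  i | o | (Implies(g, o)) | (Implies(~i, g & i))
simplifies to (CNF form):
i | o | ~g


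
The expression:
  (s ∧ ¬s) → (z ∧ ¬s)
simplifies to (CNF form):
True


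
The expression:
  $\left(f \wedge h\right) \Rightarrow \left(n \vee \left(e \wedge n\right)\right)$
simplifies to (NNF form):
$n \vee \neg f \vee \neg h$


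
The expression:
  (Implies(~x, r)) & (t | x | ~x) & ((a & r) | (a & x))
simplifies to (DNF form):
(a & r) | (a & x)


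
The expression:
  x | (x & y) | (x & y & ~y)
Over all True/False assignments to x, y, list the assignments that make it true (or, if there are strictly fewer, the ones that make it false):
is true only for:
  x=True, y=False;
  x=True, y=True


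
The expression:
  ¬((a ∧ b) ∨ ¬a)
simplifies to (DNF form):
a ∧ ¬b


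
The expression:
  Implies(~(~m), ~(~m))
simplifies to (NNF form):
True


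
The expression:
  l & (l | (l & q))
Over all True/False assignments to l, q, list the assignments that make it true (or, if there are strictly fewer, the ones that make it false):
is true only for:
  l=True, q=False;
  l=True, q=True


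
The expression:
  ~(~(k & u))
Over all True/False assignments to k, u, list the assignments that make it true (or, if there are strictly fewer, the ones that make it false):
is true only for:
  k=True, u=True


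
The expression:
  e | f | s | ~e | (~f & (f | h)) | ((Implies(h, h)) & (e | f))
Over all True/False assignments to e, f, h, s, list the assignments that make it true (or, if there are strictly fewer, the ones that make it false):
is always true.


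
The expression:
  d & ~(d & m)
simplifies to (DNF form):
d & ~m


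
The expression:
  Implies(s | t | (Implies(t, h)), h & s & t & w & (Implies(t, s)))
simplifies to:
h & s & t & w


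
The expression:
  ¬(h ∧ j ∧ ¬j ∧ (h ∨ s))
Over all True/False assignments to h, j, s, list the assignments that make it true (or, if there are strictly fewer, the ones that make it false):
is always true.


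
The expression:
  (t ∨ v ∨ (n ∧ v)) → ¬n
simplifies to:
(¬t ∧ ¬v) ∨ ¬n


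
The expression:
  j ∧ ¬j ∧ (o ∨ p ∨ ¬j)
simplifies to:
False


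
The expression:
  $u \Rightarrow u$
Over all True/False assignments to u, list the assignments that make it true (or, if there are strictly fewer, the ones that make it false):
is always true.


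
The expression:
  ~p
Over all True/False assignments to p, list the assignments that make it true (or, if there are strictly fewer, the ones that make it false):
is true only for:
  p=False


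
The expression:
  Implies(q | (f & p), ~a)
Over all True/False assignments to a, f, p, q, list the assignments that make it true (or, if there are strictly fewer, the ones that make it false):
is false only for:
  a=True, f=False, p=False, q=True;
  a=True, f=False, p=True, q=True;
  a=True, f=True, p=False, q=True;
  a=True, f=True, p=True, q=False;
  a=True, f=True, p=True, q=True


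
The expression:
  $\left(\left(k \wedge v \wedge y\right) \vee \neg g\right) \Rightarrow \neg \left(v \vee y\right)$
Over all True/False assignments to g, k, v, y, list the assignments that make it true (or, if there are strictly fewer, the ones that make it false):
is false only for:
  g=False, k=False, v=False, y=True;
  g=False, k=False, v=True, y=False;
  g=False, k=False, v=True, y=True;
  g=False, k=True, v=False, y=True;
  g=False, k=True, v=True, y=False;
  g=False, k=True, v=True, y=True;
  g=True, k=True, v=True, y=True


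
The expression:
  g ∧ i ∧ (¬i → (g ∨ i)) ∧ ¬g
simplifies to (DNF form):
False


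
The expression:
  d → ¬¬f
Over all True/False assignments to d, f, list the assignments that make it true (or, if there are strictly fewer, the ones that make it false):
is false only for:
  d=True, f=False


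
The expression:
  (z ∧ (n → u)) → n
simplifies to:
n ∨ ¬z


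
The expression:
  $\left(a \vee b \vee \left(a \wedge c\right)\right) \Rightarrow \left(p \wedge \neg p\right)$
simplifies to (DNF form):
$\neg a \wedge \neg b$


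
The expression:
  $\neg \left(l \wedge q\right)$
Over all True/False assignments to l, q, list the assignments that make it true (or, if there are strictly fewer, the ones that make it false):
is false only for:
  l=True, q=True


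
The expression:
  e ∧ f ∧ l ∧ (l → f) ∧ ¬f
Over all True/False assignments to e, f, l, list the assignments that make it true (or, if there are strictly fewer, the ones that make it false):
is never true.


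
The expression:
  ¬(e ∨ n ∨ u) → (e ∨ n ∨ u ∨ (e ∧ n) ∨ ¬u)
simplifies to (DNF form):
True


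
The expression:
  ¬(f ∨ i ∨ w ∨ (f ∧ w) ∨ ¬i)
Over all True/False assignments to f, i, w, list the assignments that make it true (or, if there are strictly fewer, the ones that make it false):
is never true.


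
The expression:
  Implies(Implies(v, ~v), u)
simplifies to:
u | v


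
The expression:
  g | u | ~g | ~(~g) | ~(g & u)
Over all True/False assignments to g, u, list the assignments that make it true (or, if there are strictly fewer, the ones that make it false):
is always true.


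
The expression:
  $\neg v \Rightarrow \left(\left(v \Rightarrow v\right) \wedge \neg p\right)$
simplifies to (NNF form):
$v \vee \neg p$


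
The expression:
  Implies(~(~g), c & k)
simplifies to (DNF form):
~g | (c & k)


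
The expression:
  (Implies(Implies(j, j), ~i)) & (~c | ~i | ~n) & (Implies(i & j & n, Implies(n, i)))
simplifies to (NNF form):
~i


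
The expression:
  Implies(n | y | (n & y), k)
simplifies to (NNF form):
k | (~n & ~y)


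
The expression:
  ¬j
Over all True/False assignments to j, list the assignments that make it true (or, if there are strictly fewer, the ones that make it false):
is true only for:
  j=False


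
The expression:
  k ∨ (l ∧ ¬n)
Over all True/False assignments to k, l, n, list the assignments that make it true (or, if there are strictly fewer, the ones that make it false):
is false only for:
  k=False, l=False, n=False;
  k=False, l=False, n=True;
  k=False, l=True, n=True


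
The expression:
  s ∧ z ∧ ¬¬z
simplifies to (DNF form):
s ∧ z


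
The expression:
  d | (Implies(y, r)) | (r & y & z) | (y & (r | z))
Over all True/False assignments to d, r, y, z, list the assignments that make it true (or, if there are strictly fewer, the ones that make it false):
is false only for:
  d=False, r=False, y=True, z=False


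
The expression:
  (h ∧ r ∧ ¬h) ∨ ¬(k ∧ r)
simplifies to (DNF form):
¬k ∨ ¬r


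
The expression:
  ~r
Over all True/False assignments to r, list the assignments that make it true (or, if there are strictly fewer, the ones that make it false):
is true only for:
  r=False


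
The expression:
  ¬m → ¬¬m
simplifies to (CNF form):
m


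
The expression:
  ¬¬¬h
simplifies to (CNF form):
¬h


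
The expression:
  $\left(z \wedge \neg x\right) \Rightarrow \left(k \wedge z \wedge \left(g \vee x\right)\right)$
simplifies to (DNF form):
$x \vee \left(g \wedge k\right) \vee \neg z$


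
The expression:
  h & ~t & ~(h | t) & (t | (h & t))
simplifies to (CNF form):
False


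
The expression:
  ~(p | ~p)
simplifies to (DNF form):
False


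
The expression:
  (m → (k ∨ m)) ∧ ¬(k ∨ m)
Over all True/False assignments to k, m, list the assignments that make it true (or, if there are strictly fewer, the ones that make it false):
is true only for:
  k=False, m=False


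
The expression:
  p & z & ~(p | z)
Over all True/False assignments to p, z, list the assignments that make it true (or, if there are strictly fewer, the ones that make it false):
is never true.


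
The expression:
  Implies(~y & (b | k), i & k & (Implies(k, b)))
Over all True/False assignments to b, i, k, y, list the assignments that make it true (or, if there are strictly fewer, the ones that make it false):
is false only for:
  b=False, i=False, k=True, y=False;
  b=False, i=True, k=True, y=False;
  b=True, i=False, k=False, y=False;
  b=True, i=False, k=True, y=False;
  b=True, i=True, k=False, y=False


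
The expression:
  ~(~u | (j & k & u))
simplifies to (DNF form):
(u & ~j) | (u & ~k)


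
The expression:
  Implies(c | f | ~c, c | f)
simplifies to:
c | f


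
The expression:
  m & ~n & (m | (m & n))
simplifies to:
m & ~n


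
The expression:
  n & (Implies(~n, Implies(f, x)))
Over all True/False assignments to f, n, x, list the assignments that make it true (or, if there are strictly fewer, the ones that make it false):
is true only for:
  f=False, n=True, x=False;
  f=False, n=True, x=True;
  f=True, n=True, x=False;
  f=True, n=True, x=True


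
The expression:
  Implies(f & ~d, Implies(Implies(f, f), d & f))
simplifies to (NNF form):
d | ~f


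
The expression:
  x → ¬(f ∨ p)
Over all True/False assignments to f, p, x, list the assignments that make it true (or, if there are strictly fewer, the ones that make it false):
is false only for:
  f=False, p=True, x=True;
  f=True, p=False, x=True;
  f=True, p=True, x=True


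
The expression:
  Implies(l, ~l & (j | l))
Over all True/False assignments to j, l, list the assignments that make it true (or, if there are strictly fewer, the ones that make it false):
is true only for:
  j=False, l=False;
  j=True, l=False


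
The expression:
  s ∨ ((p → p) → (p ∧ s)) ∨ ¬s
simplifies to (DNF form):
True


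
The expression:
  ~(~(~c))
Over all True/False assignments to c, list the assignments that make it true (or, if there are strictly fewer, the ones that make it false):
is true only for:
  c=False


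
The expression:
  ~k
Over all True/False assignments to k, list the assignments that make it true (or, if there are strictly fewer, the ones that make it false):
is true only for:
  k=False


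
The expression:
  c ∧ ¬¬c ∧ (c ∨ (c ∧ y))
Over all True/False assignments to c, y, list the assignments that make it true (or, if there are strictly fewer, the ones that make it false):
is true only for:
  c=True, y=False;
  c=True, y=True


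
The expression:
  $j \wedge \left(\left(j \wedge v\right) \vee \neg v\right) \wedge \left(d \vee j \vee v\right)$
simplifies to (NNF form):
$j$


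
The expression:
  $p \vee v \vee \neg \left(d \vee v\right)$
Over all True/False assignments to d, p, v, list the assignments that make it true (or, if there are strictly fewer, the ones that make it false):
is false only for:
  d=True, p=False, v=False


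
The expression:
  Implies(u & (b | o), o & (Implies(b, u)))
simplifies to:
o | ~b | ~u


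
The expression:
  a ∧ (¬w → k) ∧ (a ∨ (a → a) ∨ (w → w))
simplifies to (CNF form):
a ∧ (k ∨ w)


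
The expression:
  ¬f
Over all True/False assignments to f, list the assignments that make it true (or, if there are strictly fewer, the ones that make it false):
is true only for:
  f=False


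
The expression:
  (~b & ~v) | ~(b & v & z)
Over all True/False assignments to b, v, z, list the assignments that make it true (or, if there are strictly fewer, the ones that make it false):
is false only for:
  b=True, v=True, z=True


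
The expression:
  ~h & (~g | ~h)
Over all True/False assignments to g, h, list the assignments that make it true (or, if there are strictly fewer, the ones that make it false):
is true only for:
  g=False, h=False;
  g=True, h=False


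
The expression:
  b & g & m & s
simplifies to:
b & g & m & s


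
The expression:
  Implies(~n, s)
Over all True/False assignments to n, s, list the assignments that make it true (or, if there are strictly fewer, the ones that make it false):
is false only for:
  n=False, s=False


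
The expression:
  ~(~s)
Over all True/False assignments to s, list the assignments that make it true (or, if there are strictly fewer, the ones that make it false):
is true only for:
  s=True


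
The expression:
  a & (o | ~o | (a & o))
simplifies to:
a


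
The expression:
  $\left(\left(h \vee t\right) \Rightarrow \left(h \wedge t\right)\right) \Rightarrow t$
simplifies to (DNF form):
$h \vee t$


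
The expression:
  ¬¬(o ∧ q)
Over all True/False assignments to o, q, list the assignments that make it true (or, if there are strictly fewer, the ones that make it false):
is true only for:
  o=True, q=True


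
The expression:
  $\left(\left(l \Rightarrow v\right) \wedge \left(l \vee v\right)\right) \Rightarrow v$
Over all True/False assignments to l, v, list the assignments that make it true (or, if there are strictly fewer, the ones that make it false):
is always true.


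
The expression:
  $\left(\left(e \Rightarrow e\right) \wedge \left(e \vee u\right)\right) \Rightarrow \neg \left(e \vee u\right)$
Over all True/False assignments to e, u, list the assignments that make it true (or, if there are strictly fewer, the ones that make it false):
is true only for:
  e=False, u=False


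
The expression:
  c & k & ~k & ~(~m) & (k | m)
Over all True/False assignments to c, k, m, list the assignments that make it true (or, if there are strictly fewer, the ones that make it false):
is never true.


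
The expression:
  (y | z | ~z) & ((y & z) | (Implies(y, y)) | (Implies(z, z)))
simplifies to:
True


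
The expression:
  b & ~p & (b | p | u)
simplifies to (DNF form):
b & ~p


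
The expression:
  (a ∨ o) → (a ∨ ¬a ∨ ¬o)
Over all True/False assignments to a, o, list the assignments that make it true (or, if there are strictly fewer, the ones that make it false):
is always true.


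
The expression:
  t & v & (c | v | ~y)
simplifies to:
t & v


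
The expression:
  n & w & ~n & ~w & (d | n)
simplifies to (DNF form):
False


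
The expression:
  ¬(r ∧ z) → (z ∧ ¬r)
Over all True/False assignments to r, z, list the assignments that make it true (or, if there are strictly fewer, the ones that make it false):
is true only for:
  r=False, z=True;
  r=True, z=True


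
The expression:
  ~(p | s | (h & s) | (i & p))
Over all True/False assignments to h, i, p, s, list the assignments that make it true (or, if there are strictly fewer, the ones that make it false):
is true only for:
  h=False, i=False, p=False, s=False;
  h=False, i=True, p=False, s=False;
  h=True, i=False, p=False, s=False;
  h=True, i=True, p=False, s=False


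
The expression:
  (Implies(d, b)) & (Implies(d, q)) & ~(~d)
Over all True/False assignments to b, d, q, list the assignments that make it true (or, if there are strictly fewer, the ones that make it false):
is true only for:
  b=True, d=True, q=True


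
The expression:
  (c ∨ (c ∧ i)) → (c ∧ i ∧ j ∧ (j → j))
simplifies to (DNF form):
(i ∧ j) ∨ ¬c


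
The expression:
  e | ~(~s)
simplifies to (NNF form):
e | s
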